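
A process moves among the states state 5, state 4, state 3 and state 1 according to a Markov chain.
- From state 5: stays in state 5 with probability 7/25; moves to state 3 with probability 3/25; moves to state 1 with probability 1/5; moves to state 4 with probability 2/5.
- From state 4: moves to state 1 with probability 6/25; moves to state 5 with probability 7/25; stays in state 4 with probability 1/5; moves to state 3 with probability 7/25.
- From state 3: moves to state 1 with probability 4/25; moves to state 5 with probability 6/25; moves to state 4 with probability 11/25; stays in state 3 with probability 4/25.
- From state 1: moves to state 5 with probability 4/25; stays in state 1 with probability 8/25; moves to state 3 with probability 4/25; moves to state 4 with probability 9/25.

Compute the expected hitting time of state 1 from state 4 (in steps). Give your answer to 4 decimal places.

4.7116

Let t(s) be the expected number of steps to first reach state 1 from state s, with t(state 1) = 0. Conditioning on the first step:
t(state 5) = 1 + 0.28·t(state 5) + 0.4·t(state 4) + 0.12·t(state 3)
t(state 4) = 1 + 0.28·t(state 5) + 0.2·t(state 4) + 0.28·t(state 3)
t(state 3) = 1 + 0.24·t(state 5) + 0.44·t(state 4) + 0.16·t(state 3)
Solving: t(state 5) = 4.8470, t(state 4) = 4.7116, t(state 3) = 5.0433.
Expected steps from state 4 to state 1: 4.7116.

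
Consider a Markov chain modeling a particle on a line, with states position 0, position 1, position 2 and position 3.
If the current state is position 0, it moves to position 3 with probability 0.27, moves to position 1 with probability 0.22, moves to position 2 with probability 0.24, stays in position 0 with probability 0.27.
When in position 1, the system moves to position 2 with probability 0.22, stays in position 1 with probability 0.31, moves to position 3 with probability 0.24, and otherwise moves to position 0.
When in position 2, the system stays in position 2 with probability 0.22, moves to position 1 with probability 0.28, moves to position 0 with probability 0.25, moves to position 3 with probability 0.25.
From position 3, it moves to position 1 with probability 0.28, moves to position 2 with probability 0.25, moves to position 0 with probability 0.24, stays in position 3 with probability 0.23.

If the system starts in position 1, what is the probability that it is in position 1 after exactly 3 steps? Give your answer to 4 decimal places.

Propagate the distribution vector 3 steps from position 1.
After 0 steps: (0.0000, 1.0000, 0.0000, 0.0000)
After 1 step: (0.2300, 0.3100, 0.2200, 0.2400)
After 2 steps: (0.2460, 0.2755, 0.2318, 0.2467)
After 3 steps: (0.2469, 0.2735, 0.2323, 0.2472)
P(in position 1 after 3 steps) = 0.2735

0.2735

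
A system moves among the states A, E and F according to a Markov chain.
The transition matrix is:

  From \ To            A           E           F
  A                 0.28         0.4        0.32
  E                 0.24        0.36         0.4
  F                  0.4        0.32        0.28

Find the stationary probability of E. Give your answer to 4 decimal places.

Let the stationary distribution be π with π = πP and π_1 + π_2 + π_3 = 1.
π_1 = 0.28·π_1 + 0.24·π_2 + 0.4·π_3
π_2 = 0.4·π_1 + 0.36·π_2 + 0.32·π_3
Solving with the normalization constraint gives π = (0.3059, 0.3588, 0.3353).
So the stationary probability of E is 0.3588.

0.3588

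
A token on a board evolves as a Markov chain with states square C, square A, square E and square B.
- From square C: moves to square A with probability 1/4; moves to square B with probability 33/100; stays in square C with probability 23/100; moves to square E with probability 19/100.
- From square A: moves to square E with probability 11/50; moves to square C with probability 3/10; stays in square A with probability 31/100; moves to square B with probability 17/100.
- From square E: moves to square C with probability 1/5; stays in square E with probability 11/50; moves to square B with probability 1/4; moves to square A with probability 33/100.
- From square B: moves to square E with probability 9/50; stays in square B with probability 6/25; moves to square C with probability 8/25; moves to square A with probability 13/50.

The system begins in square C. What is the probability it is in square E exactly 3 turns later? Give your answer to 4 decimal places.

Propagate the distribution vector 3 turns from square C.
After 0 turns: (1.0000, 0.0000, 0.0000, 0.0000)
After 1 turn: (0.2300, 0.2500, 0.1900, 0.3300)
After 2 turns: (0.2715, 0.2835, 0.1999, 0.2451)
After 3 turns: (0.2659, 0.2855, 0.2021, 0.2466)
P(in square E after 3 turns) = 0.2021

0.2021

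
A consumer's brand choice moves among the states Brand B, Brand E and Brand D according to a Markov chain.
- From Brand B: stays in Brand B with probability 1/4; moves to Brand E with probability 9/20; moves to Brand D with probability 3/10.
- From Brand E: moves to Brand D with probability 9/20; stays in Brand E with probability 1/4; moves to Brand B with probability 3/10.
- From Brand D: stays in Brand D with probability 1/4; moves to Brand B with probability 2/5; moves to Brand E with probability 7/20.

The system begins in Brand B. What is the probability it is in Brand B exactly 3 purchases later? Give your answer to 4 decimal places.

0.3194

Propagate the distribution vector 3 purchases from Brand B.
After 0 purchases: (1.0000, 0.0000, 0.0000)
After 1 purchase: (0.2500, 0.4500, 0.3000)
After 2 purchases: (0.3175, 0.3300, 0.3525)
After 3 purchases: (0.3194, 0.3488, 0.3319)
P(in Brand B after 3 purchases) = 0.3194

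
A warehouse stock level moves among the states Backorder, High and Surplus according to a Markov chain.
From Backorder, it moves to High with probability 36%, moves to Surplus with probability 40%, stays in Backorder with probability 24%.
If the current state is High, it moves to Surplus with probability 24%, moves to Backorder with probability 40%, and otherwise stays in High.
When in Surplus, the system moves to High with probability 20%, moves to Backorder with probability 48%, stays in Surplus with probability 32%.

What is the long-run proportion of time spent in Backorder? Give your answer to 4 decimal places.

0.3672

Let the stationary distribution be π with π = πP and π_1 + π_2 + π_3 = 1.
π_1 = 0.24·π_1 + 0.4·π_2 + 0.48·π_3
π_2 = 0.36·π_1 + 0.36·π_2 + 0.2·π_3
Solving with the normalization constraint gives π = (0.3672, 0.3080, 0.3247).
So the stationary probability of Backorder is 0.3672.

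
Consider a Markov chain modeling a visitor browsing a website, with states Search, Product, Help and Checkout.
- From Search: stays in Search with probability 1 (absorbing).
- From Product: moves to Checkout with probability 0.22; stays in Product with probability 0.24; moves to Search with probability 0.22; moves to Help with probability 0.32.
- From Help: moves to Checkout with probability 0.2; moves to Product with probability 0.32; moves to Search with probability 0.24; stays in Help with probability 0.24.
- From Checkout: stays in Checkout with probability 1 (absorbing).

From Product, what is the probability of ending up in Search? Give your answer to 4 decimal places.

0.5135

Let h(s) be the probability of absorption at Search starting from transient state s. Then h(Search) = 1 and h(Checkout) = 0. By first-step analysis:
h(Product) = 0.22·1 + 0.24·h(Product) + 0.32·h(Help) + 0.22·0
h(Help) = 0.24·1 + 0.32·h(Product) + 0.24·h(Help) + 0.2·0
Solving: h(Product) = 0.5135, h(Help) = 0.5320.
Starting from Product, the probability is 0.5135.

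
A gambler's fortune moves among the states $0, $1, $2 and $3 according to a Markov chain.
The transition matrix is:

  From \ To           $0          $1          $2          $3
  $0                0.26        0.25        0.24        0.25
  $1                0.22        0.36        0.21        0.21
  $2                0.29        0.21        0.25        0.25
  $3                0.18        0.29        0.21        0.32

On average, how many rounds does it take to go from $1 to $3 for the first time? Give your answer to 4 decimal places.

Let t(s) be the expected number of rounds to first reach $3 from state s, with t($3) = 0. Conditioning on the first round:
t($0) = 1 + 0.26·t($0) + 0.25·t($1) + 0.24·t($2)
t($1) = 1 + 0.22·t($0) + 0.36·t($1) + 0.21·t($2)
t($2) = 1 + 0.29·t($0) + 0.21·t($1) + 0.25·t($2)
Solving: t($0) = 4.1809, t($1) = 4.3690, t($2) = 4.1733.
Expected rounds from $1 to $3: 4.3690.

4.3690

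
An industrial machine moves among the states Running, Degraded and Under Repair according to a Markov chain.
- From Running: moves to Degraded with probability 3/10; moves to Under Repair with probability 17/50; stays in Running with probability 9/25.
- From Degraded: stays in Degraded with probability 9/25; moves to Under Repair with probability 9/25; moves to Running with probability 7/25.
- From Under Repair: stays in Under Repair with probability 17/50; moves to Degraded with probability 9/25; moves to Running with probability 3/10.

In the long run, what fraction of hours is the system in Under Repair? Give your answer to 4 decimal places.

Let the stationary distribution be π with π = πP and π_1 + π_2 + π_3 = 1.
π_1 = 0.36·π_1 + 0.28·π_2 + 0.3·π_3
π_2 = 0.3·π_1 + 0.36·π_2 + 0.36·π_3
Solving with the normalization constraint gives π = (0.3119, 0.3413, 0.3468).
So the stationary probability of Under Repair is 0.3468.

0.3468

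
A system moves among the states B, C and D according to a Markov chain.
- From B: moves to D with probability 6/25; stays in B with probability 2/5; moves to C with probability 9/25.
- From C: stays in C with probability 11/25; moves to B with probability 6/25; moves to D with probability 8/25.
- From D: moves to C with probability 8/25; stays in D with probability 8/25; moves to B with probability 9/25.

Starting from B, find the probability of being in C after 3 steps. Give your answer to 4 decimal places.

Propagate the distribution vector 3 steps from B.
After 0 steps: (1.0000, 0.0000, 0.0000)
After 1 step: (0.4000, 0.3600, 0.2400)
After 2 steps: (0.3328, 0.3792, 0.2880)
After 3 steps: (0.3278, 0.3788, 0.2934)
P(in C after 3 steps) = 0.3788

0.3788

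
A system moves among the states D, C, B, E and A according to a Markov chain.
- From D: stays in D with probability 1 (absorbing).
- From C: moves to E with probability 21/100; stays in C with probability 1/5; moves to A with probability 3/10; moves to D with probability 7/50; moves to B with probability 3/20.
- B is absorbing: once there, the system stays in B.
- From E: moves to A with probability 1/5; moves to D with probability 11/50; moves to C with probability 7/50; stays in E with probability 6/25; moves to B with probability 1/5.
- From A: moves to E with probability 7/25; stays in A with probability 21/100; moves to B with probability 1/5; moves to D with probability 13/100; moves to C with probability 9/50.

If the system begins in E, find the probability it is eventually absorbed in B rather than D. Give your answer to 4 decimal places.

0.5057

Let h(s) be the probability of absorption at B starting from transient state s. Then h(B) = 1 and h(D) = 0. By first-step analysis:
h(C) = 0.14·0 + 0.2·h(C) + 0.15·1 + 0.21·h(E) + 0.3·h(A)
h(E) = 0.22·0 + 0.14·h(C) + 0.2·1 + 0.24·h(E) + 0.2·h(A)
h(A) = 0.13·0 + 0.18·h(C) + 0.2·1 + 0.28·h(E) + 0.21·h(A)
Solving: h(C) = 0.5275, h(E) = 0.5057, h(A) = 0.5526.
Starting from E, the probability is 0.5057.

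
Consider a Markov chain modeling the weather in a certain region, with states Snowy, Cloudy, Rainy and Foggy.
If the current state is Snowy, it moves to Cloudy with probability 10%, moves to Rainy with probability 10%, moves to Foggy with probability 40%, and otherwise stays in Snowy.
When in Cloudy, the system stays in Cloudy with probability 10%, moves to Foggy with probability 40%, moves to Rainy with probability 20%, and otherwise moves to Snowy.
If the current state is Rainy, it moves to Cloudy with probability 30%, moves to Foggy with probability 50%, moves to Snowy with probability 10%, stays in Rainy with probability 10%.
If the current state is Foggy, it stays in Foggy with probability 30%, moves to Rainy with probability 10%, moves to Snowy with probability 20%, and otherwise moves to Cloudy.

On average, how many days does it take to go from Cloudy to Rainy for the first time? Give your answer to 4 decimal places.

7.4436

Let t(s) be the expected number of days to first reach Rainy from state s, with t(Rainy) = 0. Conditioning on the first day:
t(Snowy) = 1 + 0.4·t(Snowy) + 0.1·t(Cloudy) + 0.4·t(Foggy)
t(Cloudy) = 1 + 0.3·t(Snowy) + 0.1·t(Cloudy) + 0.4·t(Foggy)
t(Foggy) = 1 + 0.2·t(Snowy) + 0.4·t(Cloudy) + 0.3·t(Foggy)
Solving: t(Snowy) = 8.2707, t(Cloudy) = 7.4436, t(Foggy) = 8.0451.
Expected days from Cloudy to Rainy: 7.4436.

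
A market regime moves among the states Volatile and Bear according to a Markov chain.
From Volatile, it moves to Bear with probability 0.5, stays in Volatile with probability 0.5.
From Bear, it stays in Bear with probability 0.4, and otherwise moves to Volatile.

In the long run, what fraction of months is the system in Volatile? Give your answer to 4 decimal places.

Let the stationary distribution be π with π = πP and π_1 + π_2 = 1.
π_1 = 0.5·π_1 + 0.6·π_2
Solving with the normalization constraint gives π = (0.5455, 0.4545).
So the stationary probability of Volatile is 0.5455.

0.5455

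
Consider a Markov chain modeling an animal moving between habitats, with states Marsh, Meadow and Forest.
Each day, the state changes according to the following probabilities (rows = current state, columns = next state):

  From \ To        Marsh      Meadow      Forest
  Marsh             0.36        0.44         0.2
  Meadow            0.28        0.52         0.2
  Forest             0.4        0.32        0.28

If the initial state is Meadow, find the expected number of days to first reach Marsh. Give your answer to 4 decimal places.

3.2670

Let t(s) be the expected number of days to first reach Marsh from state s, with t(Marsh) = 0. Conditioning on the first day:
t(Meadow) = 1 + 0.52·t(Meadow) + 0.2·t(Forest)
t(Forest) = 1 + 0.32·t(Meadow) + 0.28·t(Forest)
Solving: t(Meadow) = 3.2670, t(Forest) = 2.8409.
Expected days from Meadow to Marsh: 3.2670.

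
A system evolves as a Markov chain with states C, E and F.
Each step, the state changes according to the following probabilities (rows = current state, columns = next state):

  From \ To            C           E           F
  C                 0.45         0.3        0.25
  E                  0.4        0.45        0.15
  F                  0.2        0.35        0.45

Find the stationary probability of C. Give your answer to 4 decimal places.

0.3650

Let the stationary distribution be π with π = πP and π_1 + π_2 + π_3 = 1.
π_1 = 0.45·π_1 + 0.4·π_2 + 0.2·π_3
π_2 = 0.3·π_1 + 0.45·π_2 + 0.35·π_3
Solving with the normalization constraint gives π = (0.3650, 0.3686, 0.2664).
So the stationary probability of C is 0.3650.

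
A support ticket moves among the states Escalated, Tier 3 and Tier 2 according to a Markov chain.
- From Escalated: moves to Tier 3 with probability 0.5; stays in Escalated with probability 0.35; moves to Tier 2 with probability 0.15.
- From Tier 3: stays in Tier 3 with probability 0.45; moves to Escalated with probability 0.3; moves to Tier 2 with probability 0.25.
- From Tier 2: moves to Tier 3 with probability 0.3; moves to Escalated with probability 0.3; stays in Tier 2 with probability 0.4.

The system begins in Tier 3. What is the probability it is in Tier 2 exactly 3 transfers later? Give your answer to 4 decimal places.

Propagate the distribution vector 3 transfers from Tier 3.
After 0 transfers: (0.0000, 1.0000, 0.0000)
After 1 transfer: (0.3000, 0.4500, 0.2500)
After 2 transfers: (0.3150, 0.4275, 0.2575)
After 3 transfers: (0.3158, 0.4271, 0.2571)
P(in Tier 2 after 3 transfers) = 0.2571

0.2571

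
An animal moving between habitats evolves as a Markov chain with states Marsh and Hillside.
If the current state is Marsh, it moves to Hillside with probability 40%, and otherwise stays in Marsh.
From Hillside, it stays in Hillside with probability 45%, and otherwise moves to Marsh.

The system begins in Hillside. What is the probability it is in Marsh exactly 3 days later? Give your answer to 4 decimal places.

0.5789

Propagate the distribution vector 3 days from Hillside.
After 0 days: (0.0000, 1.0000)
After 1 day: (0.5500, 0.4500)
After 2 days: (0.5775, 0.4225)
After 3 days: (0.5789, 0.4211)
P(in Marsh after 3 days) = 0.5789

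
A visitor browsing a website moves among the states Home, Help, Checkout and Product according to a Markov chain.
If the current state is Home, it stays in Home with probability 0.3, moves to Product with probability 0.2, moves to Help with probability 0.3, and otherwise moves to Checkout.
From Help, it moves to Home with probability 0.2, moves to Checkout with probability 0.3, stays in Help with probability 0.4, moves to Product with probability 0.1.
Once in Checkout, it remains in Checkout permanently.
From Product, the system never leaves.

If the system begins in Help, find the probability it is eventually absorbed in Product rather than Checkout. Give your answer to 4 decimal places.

Let h(s) be the probability of absorption at Product starting from transient state s. Then h(Product) = 1 and h(Checkout) = 0. By first-step analysis:
h(Home) = 0.3·h(Home) + 0.3·h(Help) + 0.2·0 + 0.2·1
h(Help) = 0.2·h(Home) + 0.4·h(Help) + 0.3·0 + 0.1·1
Solving: h(Home) = 0.4167, h(Help) = 0.3056.
Starting from Help, the probability is 0.3056.

0.3056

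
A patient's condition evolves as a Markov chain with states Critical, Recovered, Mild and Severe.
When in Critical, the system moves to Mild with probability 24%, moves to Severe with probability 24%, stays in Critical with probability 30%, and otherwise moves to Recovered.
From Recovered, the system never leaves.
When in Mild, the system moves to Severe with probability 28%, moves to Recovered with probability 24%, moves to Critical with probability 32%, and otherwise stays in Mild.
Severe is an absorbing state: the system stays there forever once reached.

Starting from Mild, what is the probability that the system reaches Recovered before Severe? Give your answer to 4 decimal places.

Let h(s) be the probability of absorption at Recovered starting from transient state s. Then h(Recovered) = 1 and h(Severe) = 0. By first-step analysis:
h(Critical) = 0.3·h(Critical) + 0.22·1 + 0.24·h(Mild) + 0.24·0
h(Mild) = 0.32·h(Critical) + 0.24·1 + 0.16·h(Mild) + 0.28·0
Solving: h(Critical) = 0.4742, h(Mild) = 0.4664.
Starting from Mild, the probability is 0.4664.

0.4664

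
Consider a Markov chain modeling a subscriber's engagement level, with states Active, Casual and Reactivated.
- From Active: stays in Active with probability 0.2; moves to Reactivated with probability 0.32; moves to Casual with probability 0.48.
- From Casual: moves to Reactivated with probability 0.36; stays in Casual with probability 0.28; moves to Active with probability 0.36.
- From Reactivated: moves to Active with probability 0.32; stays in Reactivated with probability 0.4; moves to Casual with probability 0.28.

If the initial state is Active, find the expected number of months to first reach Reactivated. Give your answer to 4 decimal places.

Let t(s) be the expected number of months to first reach Reactivated from state s, with t(Reactivated) = 0. Conditioning on the first month:
t(Active) = 1 + 0.2·t(Active) + 0.48·t(Casual)
t(Casual) = 1 + 0.36·t(Active) + 0.28·t(Casual)
Solving: t(Active) = 2.9762, t(Casual) = 2.8770.
Expected months from Active to Reactivated: 2.9762.

2.9762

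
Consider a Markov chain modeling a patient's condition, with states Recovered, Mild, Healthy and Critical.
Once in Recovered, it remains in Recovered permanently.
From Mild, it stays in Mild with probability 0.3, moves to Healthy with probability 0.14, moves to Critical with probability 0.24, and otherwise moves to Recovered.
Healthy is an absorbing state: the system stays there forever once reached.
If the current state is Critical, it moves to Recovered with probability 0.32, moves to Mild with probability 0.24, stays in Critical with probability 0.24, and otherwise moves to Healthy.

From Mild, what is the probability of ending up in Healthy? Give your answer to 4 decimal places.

0.3255

Let h(s) be the probability of absorption at Healthy starting from transient state s. Then h(Healthy) = 1 and h(Recovered) = 0. By first-step analysis:
h(Mild) = 0.32·0 + 0.3·h(Mild) + 0.14·1 + 0.24·h(Critical)
h(Critical) = 0.32·0 + 0.24·h(Mild) + 0.2·1 + 0.24·h(Critical)
Solving: h(Mild) = 0.3255, h(Critical) = 0.3659.
Starting from Mild, the probability is 0.3255.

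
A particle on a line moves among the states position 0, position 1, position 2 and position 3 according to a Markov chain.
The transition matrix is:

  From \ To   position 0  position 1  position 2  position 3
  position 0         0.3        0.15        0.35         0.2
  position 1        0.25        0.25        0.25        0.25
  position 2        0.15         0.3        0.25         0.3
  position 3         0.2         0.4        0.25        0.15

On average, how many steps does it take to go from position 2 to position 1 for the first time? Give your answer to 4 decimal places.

3.3806

Let t(s) be the expected number of steps to first reach position 1 from state s, with t(position 1) = 0. Conditioning on the first step:
t(position 0) = 1 + 0.3·t(position 0) + 0.35·t(position 2) + 0.2·t(position 3)
t(position 2) = 1 + 0.15·t(position 0) + 0.25·t(position 2) + 0.3·t(position 3)
t(position 3) = 1 + 0.2·t(position 0) + 0.25·t(position 2) + 0.15·t(position 3)
Solving: t(position 0) = 4.0086, t(position 2) = 3.3806, t(position 3) = 3.1140.
Expected steps from position 2 to position 1: 3.3806.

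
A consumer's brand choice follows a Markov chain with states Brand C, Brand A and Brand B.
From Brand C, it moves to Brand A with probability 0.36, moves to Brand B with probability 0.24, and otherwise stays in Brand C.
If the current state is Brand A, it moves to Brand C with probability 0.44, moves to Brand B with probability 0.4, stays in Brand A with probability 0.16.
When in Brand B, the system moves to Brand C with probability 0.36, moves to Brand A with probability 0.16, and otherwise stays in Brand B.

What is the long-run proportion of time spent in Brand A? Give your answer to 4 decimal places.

Let the stationary distribution be π with π = πP and π_1 + π_2 + π_3 = 1.
π_1 = 0.4·π_1 + 0.44·π_2 + 0.36·π_3
π_2 = 0.36·π_1 + 0.16·π_2 + 0.16·π_3
Solving with the normalization constraint gives π = (0.3949, 0.2390, 0.3661).
So the stationary probability of Brand A is 0.2390.

0.2390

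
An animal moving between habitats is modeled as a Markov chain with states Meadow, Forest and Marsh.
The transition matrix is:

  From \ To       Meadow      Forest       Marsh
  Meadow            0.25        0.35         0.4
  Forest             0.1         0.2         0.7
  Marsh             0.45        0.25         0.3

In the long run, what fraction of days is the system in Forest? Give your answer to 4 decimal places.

Let the stationary distribution be π with π = πP and π_1 + π_2 + π_3 = 1.
π_1 = 0.25·π_1 + 0.1·π_2 + 0.45·π_3
π_2 = 0.35·π_1 + 0.2·π_2 + 0.25·π_3
Solving with the normalization constraint gives π = (0.2973, 0.2664, 0.4363).
So the stationary probability of Forest is 0.2664.

0.2664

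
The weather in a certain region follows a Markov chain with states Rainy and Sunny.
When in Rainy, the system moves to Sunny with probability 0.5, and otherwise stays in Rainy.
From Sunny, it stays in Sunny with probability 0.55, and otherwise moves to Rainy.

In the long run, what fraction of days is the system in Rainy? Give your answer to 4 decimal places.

Let the stationary distribution be π with π = πP and π_1 + π_2 = 1.
π_1 = 0.5·π_1 + 0.45·π_2
Solving with the normalization constraint gives π = (0.4737, 0.5263).
So the stationary probability of Rainy is 0.4737.

0.4737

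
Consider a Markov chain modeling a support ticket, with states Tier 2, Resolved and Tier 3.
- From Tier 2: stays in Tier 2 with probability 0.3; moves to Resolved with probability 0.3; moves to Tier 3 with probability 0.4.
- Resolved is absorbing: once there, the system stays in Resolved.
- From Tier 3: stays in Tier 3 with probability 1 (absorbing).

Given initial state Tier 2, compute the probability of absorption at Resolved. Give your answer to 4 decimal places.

0.4286

Let h(s) be the probability of absorption at Resolved starting from transient state s. Then h(Resolved) = 1 and h(Tier 3) = 0. By first-step analysis:
h(Tier 2) = 0.3·h(Tier 2) + 0.3·1 + 0.4·0
Solving: h(Tier 2) = 0.4286.
Starting from Tier 2, the probability is 0.4286.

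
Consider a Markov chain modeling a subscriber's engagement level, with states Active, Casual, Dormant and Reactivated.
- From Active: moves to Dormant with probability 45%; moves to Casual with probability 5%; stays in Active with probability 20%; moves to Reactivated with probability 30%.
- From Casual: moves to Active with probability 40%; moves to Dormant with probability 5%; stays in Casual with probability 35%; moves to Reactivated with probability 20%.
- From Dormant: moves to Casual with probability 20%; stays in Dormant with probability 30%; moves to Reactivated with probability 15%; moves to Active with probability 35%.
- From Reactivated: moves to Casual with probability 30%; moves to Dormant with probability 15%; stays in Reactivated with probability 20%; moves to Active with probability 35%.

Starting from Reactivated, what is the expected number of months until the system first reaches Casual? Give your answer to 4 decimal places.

5.1145

Let t(s) be the expected number of months to first reach Casual from state s, with t(Casual) = 0. Conditioning on the first month:
t(Active) = 1 + 0.2·t(Active) + 0.45·t(Dormant) + 0.3·t(Reactivated)
t(Dormant) = 1 + 0.35·t(Active) + 0.3·t(Dormant) + 0.15·t(Reactivated)
t(Reactivated) = 1 + 0.35·t(Active) + 0.15·t(Dormant) + 0.2·t(Reactivated)
Solving: t(Active) = 6.3833, t(Dormant) = 5.7162, t(Reactivated) = 5.1145.
Expected months from Reactivated to Casual: 5.1145.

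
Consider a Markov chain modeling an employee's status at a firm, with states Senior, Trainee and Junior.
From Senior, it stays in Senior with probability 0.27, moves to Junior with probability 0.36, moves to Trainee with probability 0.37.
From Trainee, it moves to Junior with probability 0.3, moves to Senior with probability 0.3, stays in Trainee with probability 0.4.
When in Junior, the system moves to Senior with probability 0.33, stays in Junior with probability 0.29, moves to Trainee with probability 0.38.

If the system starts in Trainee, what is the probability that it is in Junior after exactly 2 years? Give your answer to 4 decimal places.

0.3150

Sum over the intermediate state after 1 year:
P = P(Trainee→Senior)·P(Senior→Junior) + P(Trainee→Trainee)·P(Trainee→Junior) + P(Trainee→Junior)·P(Junior→Junior)
  = 0.3×0.36 + 0.4×0.3 + 0.3×0.29
  = 0.1080 + 0.1200 + 0.0870 = 0.3150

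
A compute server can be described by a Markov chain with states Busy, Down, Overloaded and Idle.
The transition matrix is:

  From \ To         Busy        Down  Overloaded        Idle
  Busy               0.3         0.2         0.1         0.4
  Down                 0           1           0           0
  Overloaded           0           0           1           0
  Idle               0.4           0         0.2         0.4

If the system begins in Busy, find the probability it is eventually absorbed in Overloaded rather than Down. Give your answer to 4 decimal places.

0.5385

Let h(s) be the probability of absorption at Overloaded starting from transient state s. Then h(Overloaded) = 1 and h(Down) = 0. By first-step analysis:
h(Busy) = 0.3·h(Busy) + 0.2·0 + 0.1·1 + 0.4·h(Idle)
h(Idle) = 0.4·h(Busy) + 0.2·1 + 0.4·h(Idle)
Solving: h(Busy) = 0.5385, h(Idle) = 0.6923.
Starting from Busy, the probability is 0.5385.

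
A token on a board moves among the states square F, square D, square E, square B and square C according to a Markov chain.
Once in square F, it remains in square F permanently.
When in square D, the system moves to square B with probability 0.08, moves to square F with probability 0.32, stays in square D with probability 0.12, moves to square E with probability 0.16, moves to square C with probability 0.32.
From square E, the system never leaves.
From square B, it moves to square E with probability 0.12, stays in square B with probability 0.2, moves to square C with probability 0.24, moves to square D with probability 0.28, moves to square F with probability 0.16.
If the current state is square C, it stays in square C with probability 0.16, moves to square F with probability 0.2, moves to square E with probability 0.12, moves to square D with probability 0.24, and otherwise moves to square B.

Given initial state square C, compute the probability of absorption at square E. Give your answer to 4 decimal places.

0.3716

Let h(s) be the probability of absorption at square E starting from transient state s. Then h(square E) = 1 and h(square F) = 0. By first-step analysis:
h(square D) = 0.32·0 + 0.12·h(square D) + 0.16·1 + 0.08·h(square B) + 0.32·h(square C)
h(square B) = 0.16·0 + 0.28·h(square D) + 0.12·1 + 0.2·h(square B) + 0.24·h(square C)
h(square C) = 0.2·0 + 0.24·h(square D) + 0.12·1 + 0.28·h(square B) + 0.16·h(square C)
Solving: h(square D) = 0.3519, h(square B) = 0.3847, h(square C) = 0.3716.
Starting from square C, the probability is 0.3716.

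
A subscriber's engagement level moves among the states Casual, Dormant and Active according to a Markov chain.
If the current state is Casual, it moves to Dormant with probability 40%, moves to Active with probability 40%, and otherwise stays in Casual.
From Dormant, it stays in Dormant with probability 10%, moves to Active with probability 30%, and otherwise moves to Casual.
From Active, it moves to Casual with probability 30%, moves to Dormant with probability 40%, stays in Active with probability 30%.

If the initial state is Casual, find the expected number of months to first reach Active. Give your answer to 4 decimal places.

2.7083

Let t(s) be the expected number of months to first reach Active from state s, with t(Active) = 0. Conditioning on the first month:
t(Casual) = 1 + 0.2·t(Casual) + 0.4·t(Dormant)
t(Dormant) = 1 + 0.6·t(Casual) + 0.1·t(Dormant)
Solving: t(Casual) = 2.7083, t(Dormant) = 2.9167.
Expected months from Casual to Active: 2.7083.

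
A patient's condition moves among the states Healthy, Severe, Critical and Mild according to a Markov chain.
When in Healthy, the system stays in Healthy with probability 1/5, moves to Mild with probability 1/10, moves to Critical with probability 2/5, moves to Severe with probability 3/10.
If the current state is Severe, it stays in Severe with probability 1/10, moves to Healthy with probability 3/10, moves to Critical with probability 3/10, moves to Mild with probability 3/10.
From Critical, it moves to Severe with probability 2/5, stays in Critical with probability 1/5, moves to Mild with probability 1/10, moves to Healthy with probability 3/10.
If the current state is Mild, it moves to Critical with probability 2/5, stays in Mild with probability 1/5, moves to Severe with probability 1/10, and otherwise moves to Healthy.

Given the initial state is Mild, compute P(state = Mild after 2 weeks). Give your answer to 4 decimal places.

Propagate the distribution vector 2 weeks from Mild.
After 0 weeks: (0.0000, 0.0000, 0.0000, 1.0000)
After 1 week: (0.3000, 0.1000, 0.4000, 0.2000)
After 2 weeks: (0.2700, 0.2800, 0.3100, 0.1400)
P(in Mild after 2 weeks) = 0.1400

0.1400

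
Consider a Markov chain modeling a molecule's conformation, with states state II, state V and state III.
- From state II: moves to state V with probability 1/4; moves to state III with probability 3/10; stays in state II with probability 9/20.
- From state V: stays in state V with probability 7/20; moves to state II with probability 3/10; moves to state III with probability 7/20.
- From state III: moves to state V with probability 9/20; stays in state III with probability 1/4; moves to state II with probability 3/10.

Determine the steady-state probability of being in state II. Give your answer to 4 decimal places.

Let the stationary distribution be π with π = πP and π_1 + π_2 + π_3 = 1.
π_1 = 0.45·π_1 + 0.3·π_2 + 0.3·π_3
π_2 = 0.25·π_1 + 0.35·π_2 + 0.45·π_3
Solving with the normalization constraint gives π = (0.3529, 0.3449, 0.3021).
So the stationary probability of state II is 0.3529.

0.3529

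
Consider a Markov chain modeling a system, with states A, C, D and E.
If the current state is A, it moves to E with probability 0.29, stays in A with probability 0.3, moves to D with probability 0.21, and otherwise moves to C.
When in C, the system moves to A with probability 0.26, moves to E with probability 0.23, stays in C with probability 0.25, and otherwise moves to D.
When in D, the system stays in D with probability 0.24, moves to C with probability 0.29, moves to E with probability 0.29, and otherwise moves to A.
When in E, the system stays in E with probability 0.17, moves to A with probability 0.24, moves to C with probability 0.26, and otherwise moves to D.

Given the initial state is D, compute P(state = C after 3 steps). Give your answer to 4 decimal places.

Propagate the distribution vector 3 steps from D.
After 0 steps: (0.0000, 0.0000, 1.0000, 0.0000)
After 1 step: (0.1800, 0.2900, 0.2400, 0.2900)
After 2 steps: (0.2422, 0.2535, 0.2665, 0.2378)
After 3 steps: (0.2436, 0.2509, 0.2592, 0.2463)
P(in C after 3 steps) = 0.2509

0.2509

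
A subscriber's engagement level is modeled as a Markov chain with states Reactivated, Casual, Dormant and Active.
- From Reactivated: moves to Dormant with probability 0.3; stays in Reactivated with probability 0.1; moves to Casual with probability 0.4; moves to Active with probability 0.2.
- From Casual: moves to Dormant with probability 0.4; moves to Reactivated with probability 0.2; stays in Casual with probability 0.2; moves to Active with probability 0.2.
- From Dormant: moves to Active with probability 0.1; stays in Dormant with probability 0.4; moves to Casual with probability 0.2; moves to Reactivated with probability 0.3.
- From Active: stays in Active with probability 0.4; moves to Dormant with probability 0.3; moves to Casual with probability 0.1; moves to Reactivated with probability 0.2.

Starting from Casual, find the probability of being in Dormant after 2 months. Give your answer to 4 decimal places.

Propagate the distribution vector 2 months from Casual.
After 0 months: (0.0000, 1.0000, 0.0000, 0.0000)
After 1 month: (0.2000, 0.2000, 0.4000, 0.2000)
After 2 months: (0.2200, 0.2200, 0.3600, 0.2000)
P(in Dormant after 2 months) = 0.3600

0.3600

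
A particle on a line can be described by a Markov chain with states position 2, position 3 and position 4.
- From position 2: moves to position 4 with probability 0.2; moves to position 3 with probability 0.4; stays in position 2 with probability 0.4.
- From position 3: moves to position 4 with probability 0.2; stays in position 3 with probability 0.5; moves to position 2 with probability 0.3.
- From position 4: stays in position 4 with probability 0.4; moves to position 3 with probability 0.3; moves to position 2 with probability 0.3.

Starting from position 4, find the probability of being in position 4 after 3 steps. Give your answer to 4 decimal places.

Propagate the distribution vector 3 steps from position 4.
After 0 steps: (0.0000, 0.0000, 1.0000)
After 1 step: (0.3000, 0.3000, 0.4000)
After 2 steps: (0.3300, 0.3900, 0.2800)
After 3 steps: (0.3330, 0.4110, 0.2560)
P(in position 4 after 3 steps) = 0.2560

0.2560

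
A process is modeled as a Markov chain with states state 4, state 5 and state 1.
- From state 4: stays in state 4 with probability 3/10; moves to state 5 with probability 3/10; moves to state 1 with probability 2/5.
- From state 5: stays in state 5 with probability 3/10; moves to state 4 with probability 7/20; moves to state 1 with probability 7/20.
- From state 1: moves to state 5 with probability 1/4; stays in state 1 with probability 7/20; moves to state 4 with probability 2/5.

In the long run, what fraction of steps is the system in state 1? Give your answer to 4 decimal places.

Let the stationary distribution be π with π = πP and π_1 + π_2 + π_3 = 1.
π_1 = 0.3·π_1 + 0.35·π_2 + 0.4·π_3
π_2 = 0.3·π_1 + 0.3·π_2 + 0.25·π_3
Solving with the normalization constraint gives π = (0.3508, 0.2816, 0.3675).
So the stationary probability of state 1 is 0.3675.

0.3675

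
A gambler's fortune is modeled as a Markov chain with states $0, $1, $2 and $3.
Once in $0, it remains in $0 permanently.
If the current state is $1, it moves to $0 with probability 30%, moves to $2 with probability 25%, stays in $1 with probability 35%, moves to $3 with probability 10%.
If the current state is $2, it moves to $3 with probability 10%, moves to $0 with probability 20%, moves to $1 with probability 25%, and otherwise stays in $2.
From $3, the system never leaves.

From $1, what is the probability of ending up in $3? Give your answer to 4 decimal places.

0.2712

Let h(s) be the probability of absorption at $3 starting from transient state s. Then h($3) = 1 and h($0) = 0. By first-step analysis:
h($1) = 0.3·0 + 0.35·h($1) + 0.25·h($2) + 0.1·1
h($2) = 0.2·0 + 0.25·h($1) + 0.45·h($2) + 0.1·1
Solving: h($1) = 0.2712, h($2) = 0.3051.
Starting from $1, the probability is 0.2712.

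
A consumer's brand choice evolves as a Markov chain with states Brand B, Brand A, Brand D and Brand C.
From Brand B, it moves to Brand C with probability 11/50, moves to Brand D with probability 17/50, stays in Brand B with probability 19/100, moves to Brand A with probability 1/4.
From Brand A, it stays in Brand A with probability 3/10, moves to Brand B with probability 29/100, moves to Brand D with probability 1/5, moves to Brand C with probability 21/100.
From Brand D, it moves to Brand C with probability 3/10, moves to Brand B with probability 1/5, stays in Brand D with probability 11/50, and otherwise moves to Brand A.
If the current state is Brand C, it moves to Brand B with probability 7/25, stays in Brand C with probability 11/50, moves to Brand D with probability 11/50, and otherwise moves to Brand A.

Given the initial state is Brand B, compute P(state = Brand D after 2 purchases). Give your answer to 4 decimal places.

Propagate the distribution vector 2 purchases from Brand B.
After 0 purchases: (1.0000, 0.0000, 0.0000, 0.0000)
After 1 purchase: (0.1900, 0.2500, 0.3400, 0.2200)
After 2 purchases: (0.2382, 0.2793, 0.2378, 0.2447)
P(in Brand D after 2 purchases) = 0.2378

0.2378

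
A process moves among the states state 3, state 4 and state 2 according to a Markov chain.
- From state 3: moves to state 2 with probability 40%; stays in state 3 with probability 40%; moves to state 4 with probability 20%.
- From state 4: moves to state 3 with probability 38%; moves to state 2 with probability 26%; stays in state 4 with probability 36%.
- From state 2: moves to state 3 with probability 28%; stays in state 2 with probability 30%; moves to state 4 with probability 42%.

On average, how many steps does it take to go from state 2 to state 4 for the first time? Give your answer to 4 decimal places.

2.8571

Let t(s) be the expected number of steps to first reach state 4 from state s, with t(state 4) = 0. Conditioning on the first step:
t(state 3) = 1 + 0.4·t(state 3) + 0.4·t(state 2)
t(state 2) = 1 + 0.28·t(state 3) + 0.3·t(state 2)
Solving: t(state 3) = 3.5714, t(state 2) = 2.8571.
Expected steps from state 2 to state 4: 2.8571.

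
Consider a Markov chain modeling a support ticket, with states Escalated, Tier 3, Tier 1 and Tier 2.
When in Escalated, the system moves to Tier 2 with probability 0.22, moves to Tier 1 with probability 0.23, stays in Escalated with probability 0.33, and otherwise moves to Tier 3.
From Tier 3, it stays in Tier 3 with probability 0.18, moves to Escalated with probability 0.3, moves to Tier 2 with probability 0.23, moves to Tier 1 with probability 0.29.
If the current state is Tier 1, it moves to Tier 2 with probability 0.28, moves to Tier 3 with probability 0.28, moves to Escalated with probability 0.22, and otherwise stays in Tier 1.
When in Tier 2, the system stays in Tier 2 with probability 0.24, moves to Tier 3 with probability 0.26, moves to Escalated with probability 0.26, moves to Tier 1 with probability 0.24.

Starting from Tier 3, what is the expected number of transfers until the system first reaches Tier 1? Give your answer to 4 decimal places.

3.8381

Let t(s) be the expected number of transfers to first reach Tier 1 from state s, with t(Tier 1) = 0. Conditioning on the first transfer:
t(Escalated) = 1 + 0.33·t(Escalated) + 0.22·t(Tier 3) + 0.22·t(Tier 2)
t(Tier 3) = 1 + 0.3·t(Escalated) + 0.18·t(Tier 3) + 0.23·t(Tier 2)
t(Tier 2) = 1 + 0.26·t(Escalated) + 0.26·t(Tier 3) + 0.24·t(Tier 2)
Solving: t(Escalated) = 4.0736, t(Tier 3) = 3.8381, t(Tier 2) = 4.0224.
Expected transfers from Tier 3 to Tier 1: 3.8381.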